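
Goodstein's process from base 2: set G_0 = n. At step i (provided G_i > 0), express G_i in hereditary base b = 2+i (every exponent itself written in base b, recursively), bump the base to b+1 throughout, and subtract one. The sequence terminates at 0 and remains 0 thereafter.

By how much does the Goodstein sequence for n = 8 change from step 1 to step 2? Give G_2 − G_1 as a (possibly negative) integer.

base 2: 8 = 2^(2 + 1); at 3: 3^(3 + 1) = 81; next = 80
base 3: 80 = 2·3^3 + 2·3^2 + 2·3 + 2; at 4: 2·4^4 + 2·4^2 + 2·4 + 2 = 554; next = 553

473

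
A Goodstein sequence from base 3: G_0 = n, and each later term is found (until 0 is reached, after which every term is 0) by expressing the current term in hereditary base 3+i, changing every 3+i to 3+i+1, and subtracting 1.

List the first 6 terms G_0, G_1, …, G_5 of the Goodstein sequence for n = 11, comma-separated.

11 —HB3→ 3^2 + 2 —bump→ 4^2 + 2 = 18 —(−1)→ 17
17 —HB4→ 4^2 + 1 —bump→ 5^2 + 1 = 26 —(−1)→ 25
25 —HB5→ 5^2 —bump→ 6^2 = 36 —(−1)→ 35
35 —HB6→ 5·6 + 5 —bump→ 5·7 + 5 = 40 —(−1)→ 39
39 —HB7→ 5·7 + 4 —bump→ 5·8 + 4 = 44 —(−1)→ 43

11, 17, 25, 35, 39, 43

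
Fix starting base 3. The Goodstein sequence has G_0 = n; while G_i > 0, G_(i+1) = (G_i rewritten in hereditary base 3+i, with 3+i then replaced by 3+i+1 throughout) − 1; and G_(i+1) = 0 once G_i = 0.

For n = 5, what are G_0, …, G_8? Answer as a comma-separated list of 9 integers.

G_0 = 5. HB_3(5) = 3 + 2. Bump = 6. G_1 = 5.
G_1 = 5. HB_4(5) = 4 + 1. Bump = 6. G_2 = 5.
G_2 = 5. HB_5(5) = 5. Bump = 6. G_3 = 5.
G_3 = 5. HB_6(5) = 5. Bump = 5. G_4 = 4.
G_4 = 4. HB_7(4) = 4. Bump = 4. G_5 = 3.
G_5 = 3. HB_8(3) = 3. Bump = 3. G_6 = 2.
G_6 = 2. HB_9(2) = 2. Bump = 2. G_7 = 1.
G_7 = 1. HB_10(1) = 1. Bump = 1. G_8 = 0.

5, 5, 5, 5, 4, 3, 2, 1, 0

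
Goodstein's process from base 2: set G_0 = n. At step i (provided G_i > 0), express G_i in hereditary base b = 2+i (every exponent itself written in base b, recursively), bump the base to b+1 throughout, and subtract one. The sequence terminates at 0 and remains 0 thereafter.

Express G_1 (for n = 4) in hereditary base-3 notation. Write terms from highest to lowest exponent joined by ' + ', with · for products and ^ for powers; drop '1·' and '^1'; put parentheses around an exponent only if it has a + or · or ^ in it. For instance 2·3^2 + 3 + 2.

(0) 4|_2 = 2^2 ↦ 3^3|_3 = 27 ⇒ 26
(1) 26|_3 = 2·3^2 + 2·3 + 2 ↦ 2·4^2 + 2·4 + 2|_4 = 42 ⇒ 41

2·3^2 + 2·3 + 2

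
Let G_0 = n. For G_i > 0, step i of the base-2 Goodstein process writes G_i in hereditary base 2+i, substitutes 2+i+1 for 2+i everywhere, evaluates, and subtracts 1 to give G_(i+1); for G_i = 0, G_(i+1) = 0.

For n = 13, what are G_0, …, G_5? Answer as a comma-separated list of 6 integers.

13, 108, 1279, 16092, 280711, 5765998

base 2: 13 = 2^(2 + 1) + 2^2 + 1; at 3: 3^(3 + 1) + 3^3 + 1 = 109; next = 108
base 3: 108 = 3^(3 + 1) + 3^3; at 4: 4^(4 + 1) + 4^4 = 1280; next = 1279
base 4: 1279 = 4^(4 + 1) + 3·4^3 + 3·4^2 + 3·4 + 3; at 5: 5^(5 + 1) + 3·5^3 + 3·5^2 + 3·5 + 3 = 16093; next = 16092
base 5: 16092 = 5^(5 + 1) + 3·5^3 + 3·5^2 + 3·5 + 2; at 6: 6^(6 + 1) + 3·6^3 + 3·6^2 + 3·6 + 2 = 280712; next = 280711
base 6: 280711 = 6^(6 + 1) + 3·6^3 + 3·6^2 + 3·6 + 1; at 7: 7^(7 + 1) + 3·7^3 + 3·7^2 + 3·7 + 1 = 5765999; next = 5765998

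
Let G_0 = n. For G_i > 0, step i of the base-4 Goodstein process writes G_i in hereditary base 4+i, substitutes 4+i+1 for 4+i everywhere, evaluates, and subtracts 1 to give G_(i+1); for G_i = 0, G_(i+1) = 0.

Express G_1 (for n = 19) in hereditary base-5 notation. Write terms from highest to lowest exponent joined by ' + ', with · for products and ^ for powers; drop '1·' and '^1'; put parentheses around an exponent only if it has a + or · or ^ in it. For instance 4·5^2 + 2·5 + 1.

19 —HB4→ 4^2 + 3 —bump→ 5^2 + 3 = 28 —(−1)→ 27
27 —HB5→ 5^2 + 2 —bump→ 6^2 + 2 = 38 —(−1)→ 37

5^2 + 2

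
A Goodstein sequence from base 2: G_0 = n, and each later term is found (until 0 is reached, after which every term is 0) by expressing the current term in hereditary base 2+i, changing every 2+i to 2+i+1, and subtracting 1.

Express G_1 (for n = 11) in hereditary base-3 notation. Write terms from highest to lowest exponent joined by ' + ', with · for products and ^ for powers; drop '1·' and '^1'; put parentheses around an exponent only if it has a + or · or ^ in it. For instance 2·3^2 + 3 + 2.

G_0=11  [base 2] 2^(2 + 1) + 2 + 1  →[2↦3]→  3^(3 + 1) + 3 + 1 = 85  −1 ⇒ G_1=84
G_1=84  [base 3] 3^(3 + 1) + 3  →[3↦4]→  4^(4 + 1) + 4 = 1028  −1 ⇒ G_2=1027

3^(3 + 1) + 3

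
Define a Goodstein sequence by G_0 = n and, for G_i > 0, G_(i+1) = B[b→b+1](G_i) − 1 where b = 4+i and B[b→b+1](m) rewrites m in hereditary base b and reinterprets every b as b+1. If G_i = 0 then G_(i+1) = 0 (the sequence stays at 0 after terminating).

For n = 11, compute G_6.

15

i=0: 11 = 2·4 + 3 (b=4); 4→5: 2·5 + 3 = 13; 13−1 = 12
i=1: 12 = 2·5 + 2 (b=5); 5→6: 2·6 + 2 = 14; 14−1 = 13
i=2: 13 = 2·6 + 1 (b=6); 6→7: 2·7 + 1 = 15; 15−1 = 14
i=3: 14 = 2·7 (b=7); 7→8: 2·8 = 16; 16−1 = 15
i=4: 15 = 8 + 7 (b=8); 8→9: 9 + 7 = 16; 16−1 = 15
i=5: 15 = 9 + 6 (b=9); 9→10: 10 + 6 = 16; 16−1 = 15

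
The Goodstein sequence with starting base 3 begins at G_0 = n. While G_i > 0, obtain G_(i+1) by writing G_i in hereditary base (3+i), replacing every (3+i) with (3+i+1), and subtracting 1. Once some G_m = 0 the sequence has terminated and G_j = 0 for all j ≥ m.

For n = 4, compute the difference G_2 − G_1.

(0) 4|_3 = 3 + 1 ↦ 4 + 1|_4 = 5 ⇒ 4
(1) 4|_4 = 4 ↦ 5|_5 = 5 ⇒ 4

0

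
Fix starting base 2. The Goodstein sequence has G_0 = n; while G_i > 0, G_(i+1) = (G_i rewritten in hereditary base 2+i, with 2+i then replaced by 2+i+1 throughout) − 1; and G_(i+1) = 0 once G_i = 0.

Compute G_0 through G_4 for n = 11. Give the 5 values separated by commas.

11, 84, 1027, 15627, 279937

step 0: 11 = 2^(2 + 1) + 2 + 1; sub 3 for 2: 3^(3 + 1) + 3 + 1; = 85; G_1 = 85−1 = 84
step 1: 84 = 3^(3 + 1) + 3; sub 4 for 3: 4^(4 + 1) + 4; = 1028; G_2 = 1028−1 = 1027
step 2: 1027 = 4^(4 + 1) + 3; sub 5 for 4: 5^(5 + 1) + 3; = 15628; G_3 = 15628−1 = 15627
step 3: 15627 = 5^(5 + 1) + 2; sub 6 for 5: 6^(6 + 1) + 2; = 279938; G_4 = 279938−1 = 279937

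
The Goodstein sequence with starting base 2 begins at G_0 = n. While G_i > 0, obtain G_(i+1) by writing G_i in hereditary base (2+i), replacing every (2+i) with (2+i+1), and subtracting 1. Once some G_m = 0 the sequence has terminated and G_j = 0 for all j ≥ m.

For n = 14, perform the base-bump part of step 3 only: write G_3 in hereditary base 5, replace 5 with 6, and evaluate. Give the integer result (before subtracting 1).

base 2: 14 = 2^(2 + 1) + 2^2 + 2; at 3: 3^(3 + 1) + 3^3 + 3 = 111; next = 110
base 3: 110 = 3^(3 + 1) + 3^3 + 2; at 4: 4^(4 + 1) + 4^4 + 2 = 1282; next = 1281
base 4: 1281 = 4^(4 + 1) + 4^4 + 1; at 5: 5^(5 + 1) + 5^5 + 1 = 18751; next = 18750
base 5: 18750 = 5^(5 + 1) + 5^5; at 6: 6^(6 + 1) + 6^6 = 326592; next = 326591

326592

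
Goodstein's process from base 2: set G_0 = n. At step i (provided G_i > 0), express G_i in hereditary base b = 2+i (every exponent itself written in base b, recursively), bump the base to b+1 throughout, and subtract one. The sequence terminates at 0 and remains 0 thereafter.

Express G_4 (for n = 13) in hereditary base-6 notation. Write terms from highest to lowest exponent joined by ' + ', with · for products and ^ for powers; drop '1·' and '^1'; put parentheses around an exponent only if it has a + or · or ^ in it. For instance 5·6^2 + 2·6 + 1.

6^(6 + 1) + 3·6^3 + 3·6^2 + 3·6 + 1

G_0 = 13. HB_2(13) = 2^(2 + 1) + 2^2 + 1. Bump = 109. G_1 = 108.
G_1 = 108. HB_3(108) = 3^(3 + 1) + 3^3. Bump = 1280. G_2 = 1279.
G_2 = 1279. HB_4(1279) = 4^(4 + 1) + 3·4^3 + 3·4^2 + 3·4 + 3. Bump = 16093. G_3 = 16092.
G_3 = 16092. HB_5(16092) = 5^(5 + 1) + 3·5^3 + 3·5^2 + 3·5 + 2. Bump = 280712. G_4 = 280711.
G_4 = 280711. HB_6(280711) = 6^(6 + 1) + 3·6^3 + 3·6^2 + 3·6 + 1. Bump = 5765999. G_5 = 5765998.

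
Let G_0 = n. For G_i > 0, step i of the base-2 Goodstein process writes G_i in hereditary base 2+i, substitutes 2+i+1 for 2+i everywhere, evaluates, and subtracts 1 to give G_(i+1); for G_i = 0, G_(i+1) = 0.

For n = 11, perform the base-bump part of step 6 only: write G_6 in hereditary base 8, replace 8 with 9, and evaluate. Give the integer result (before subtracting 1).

2749609303

[0] 11 ≡ 2^(2 + 1) + 2 + 1 (base 2). Lift 3: 85. −1: 84.
[1] 84 ≡ 3^(3 + 1) + 3 (base 3). Lift 4: 1028. −1: 1027.
[2] 1027 ≡ 4^(4 + 1) + 3 (base 4). Lift 5: 15628. −1: 15627.
[3] 15627 ≡ 5^(5 + 1) + 2 (base 5). Lift 6: 279938. −1: 279937.
[4] 279937 ≡ 6^(6 + 1) + 1 (base 6). Lift 7: 5764802. −1: 5764801.
[5] 5764801 ≡ 7^(7 + 1) (base 7). Lift 8: 134217728. −1: 134217727.
[6] 134217727 ≡ 7·8^8 + 7·8^7 + 7·8^6 + 7·8^5 + 7·8^4 + 7·8^3 + 7·8^2 + 7·8 + 7 (base 8). Lift 9: 2749609303. −1: 2749609302.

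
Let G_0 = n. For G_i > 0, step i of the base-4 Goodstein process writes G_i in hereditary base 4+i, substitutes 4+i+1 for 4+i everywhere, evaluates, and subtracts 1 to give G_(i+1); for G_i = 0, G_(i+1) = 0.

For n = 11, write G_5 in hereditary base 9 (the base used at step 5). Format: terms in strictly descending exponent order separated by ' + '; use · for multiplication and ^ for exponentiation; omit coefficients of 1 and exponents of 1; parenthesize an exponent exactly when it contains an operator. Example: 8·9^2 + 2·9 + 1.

9 + 6

G_0 = 11. HB_4(11) = 2·4 + 3. Bump = 13. G_1 = 12.
G_1 = 12. HB_5(12) = 2·5 + 2. Bump = 14. G_2 = 13.
G_2 = 13. HB_6(13) = 2·6 + 1. Bump = 15. G_3 = 14.
G_3 = 14. HB_7(14) = 2·7. Bump = 16. G_4 = 15.
G_4 = 15. HB_8(15) = 8 + 7. Bump = 16. G_5 = 15.
G_5 = 15. HB_9(15) = 9 + 6. Bump = 16. G_6 = 15.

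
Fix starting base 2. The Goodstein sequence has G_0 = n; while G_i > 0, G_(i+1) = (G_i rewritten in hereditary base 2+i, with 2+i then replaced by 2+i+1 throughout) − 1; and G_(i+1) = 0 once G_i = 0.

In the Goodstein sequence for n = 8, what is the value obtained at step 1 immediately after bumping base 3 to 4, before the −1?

i=0: 8 = 2^(2 + 1) (b=2); 2→3: 3^(3 + 1) = 81; 81−1 = 80
i=1: 80 = 2·3^3 + 2·3^2 + 2·3 + 2 (b=3); 3→4: 2·4^4 + 2·4^2 + 2·4 + 2 = 554; 554−1 = 553

554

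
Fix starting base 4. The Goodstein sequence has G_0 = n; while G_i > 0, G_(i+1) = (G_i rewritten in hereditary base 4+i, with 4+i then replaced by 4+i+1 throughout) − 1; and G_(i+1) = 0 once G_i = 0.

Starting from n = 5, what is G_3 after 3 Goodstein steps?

5 —HB4→ 4 + 1 —bump→ 5 + 1 = 6 —(−1)→ 5
5 —HB5→ 5 —bump→ 6 = 6 —(−1)→ 5
5 —HB6→ 5 —bump→ 5 = 5 —(−1)→ 4
4 —HB7→ 4 —bump→ 4 = 4 —(−1)→ 3

4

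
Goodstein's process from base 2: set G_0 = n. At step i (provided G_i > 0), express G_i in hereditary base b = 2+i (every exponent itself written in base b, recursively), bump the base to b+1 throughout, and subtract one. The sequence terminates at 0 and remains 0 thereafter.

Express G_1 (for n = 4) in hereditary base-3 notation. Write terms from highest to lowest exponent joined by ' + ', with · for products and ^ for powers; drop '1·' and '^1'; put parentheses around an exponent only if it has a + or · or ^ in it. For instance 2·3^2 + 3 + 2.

2·3^2 + 2·3 + 2

G_0=4  [base 2] 2^2  →[2↦3]→  3^3 = 27  −1 ⇒ G_1=26
G_1=26  [base 3] 2·3^2 + 2·3 + 2  →[3↦4]→  2·4^2 + 2·4 + 2 = 42  −1 ⇒ G_2=41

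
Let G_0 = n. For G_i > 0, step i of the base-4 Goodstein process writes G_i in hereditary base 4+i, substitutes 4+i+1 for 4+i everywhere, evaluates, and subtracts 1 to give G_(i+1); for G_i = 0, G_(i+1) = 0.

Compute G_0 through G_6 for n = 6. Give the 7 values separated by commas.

6, 6, 6, 6, 5, 4, 3

[0] 6 ≡ 4 + 2 (base 4). Lift 5: 7. −1: 6.
[1] 6 ≡ 5 + 1 (base 5). Lift 6: 7. −1: 6.
[2] 6 ≡ 6 (base 6). Lift 7: 7. −1: 6.
[3] 6 ≡ 6 (base 7). Lift 8: 6. −1: 5.
[4] 5 ≡ 5 (base 8). Lift 9: 5. −1: 4.
[5] 4 ≡ 4 (base 9). Lift 10: 4. −1: 3.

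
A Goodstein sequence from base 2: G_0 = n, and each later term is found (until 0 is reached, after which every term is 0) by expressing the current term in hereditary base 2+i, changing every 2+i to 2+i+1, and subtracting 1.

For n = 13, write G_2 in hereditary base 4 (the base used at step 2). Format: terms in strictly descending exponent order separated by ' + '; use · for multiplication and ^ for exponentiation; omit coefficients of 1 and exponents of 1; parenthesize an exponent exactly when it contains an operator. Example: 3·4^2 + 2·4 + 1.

13 —HB2→ 2^(2 + 1) + 2^2 + 1 —bump→ 3^(3 + 1) + 3^3 + 1 = 109 —(−1)→ 108
108 —HB3→ 3^(3 + 1) + 3^3 —bump→ 4^(4 + 1) + 4^4 = 1280 —(−1)→ 1279

4^(4 + 1) + 3·4^3 + 3·4^2 + 3·4 + 3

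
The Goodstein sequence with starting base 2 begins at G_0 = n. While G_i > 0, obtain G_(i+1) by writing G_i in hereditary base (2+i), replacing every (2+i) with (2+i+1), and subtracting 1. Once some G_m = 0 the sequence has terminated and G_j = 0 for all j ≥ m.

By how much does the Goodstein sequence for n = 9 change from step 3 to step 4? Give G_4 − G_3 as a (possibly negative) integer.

9 —HB2→ 2^(2 + 1) + 1 —bump→ 3^(3 + 1) + 1 = 82 —(−1)→ 81
81 —HB3→ 3^(3 + 1) —bump→ 4^(4 + 1) = 1024 —(−1)→ 1023
1023 —HB4→ 3·4^4 + 3·4^3 + 3·4^2 + 3·4 + 3 —bump→ 3·5^5 + 3·5^3 + 3·5^2 + 3·5 + 3 = 9843 —(−1)→ 9842
9842 —HB5→ 3·5^5 + 3·5^3 + 3·5^2 + 3·5 + 2 —bump→ 3·6^6 + 3·6^3 + 3·6^2 + 3·6 + 2 = 140744 —(−1)→ 140743

130901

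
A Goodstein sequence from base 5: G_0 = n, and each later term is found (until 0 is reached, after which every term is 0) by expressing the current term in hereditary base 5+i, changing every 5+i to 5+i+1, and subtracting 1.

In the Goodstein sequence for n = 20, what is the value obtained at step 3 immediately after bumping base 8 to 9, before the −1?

G_0 = 20. HB_5(20) = 4·5. Bump = 24. G_1 = 23.
G_1 = 23. HB_6(23) = 3·6 + 5. Bump = 26. G_2 = 25.
G_2 = 25. HB_7(25) = 3·7 + 4. Bump = 28. G_3 = 27.
G_3 = 27. HB_8(27) = 3·8 + 3. Bump = 30. G_4 = 29.

30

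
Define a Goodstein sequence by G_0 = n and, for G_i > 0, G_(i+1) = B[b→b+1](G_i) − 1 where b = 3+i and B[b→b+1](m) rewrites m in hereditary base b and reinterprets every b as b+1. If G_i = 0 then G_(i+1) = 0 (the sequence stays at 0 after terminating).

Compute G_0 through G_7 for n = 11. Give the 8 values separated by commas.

11, 17, 25, 35, 39, 43, 47, 51

G_0=11  [base 3] 3^2 + 2  →[3↦4]→  4^2 + 2 = 18  −1 ⇒ G_1=17
G_1=17  [base 4] 4^2 + 1  →[4↦5]→  5^2 + 1 = 26  −1 ⇒ G_2=25
G_2=25  [base 5] 5^2  →[5↦6]→  6^2 = 36  −1 ⇒ G_3=35
G_3=35  [base 6] 5·6 + 5  →[6↦7]→  5·7 + 5 = 40  −1 ⇒ G_4=39
G_4=39  [base 7] 5·7 + 4  →[7↦8]→  5·8 + 4 = 44  −1 ⇒ G_5=43
G_5=43  [base 8] 5·8 + 3  →[8↦9]→  5·9 + 3 = 48  −1 ⇒ G_6=47
G_6=47  [base 9] 5·9 + 2  →[9↦10]→  5·10 + 2 = 52  −1 ⇒ G_7=51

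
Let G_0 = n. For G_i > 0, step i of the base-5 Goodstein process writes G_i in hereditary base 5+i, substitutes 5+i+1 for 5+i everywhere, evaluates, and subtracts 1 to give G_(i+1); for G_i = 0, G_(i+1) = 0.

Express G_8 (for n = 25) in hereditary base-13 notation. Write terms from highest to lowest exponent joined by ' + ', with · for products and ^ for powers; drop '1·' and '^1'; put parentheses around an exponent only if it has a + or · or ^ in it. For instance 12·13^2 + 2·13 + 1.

4·13 + 10

[0] 25 ≡ 5^2 (base 5). Lift 6: 36. −1: 35.
[1] 35 ≡ 5·6 + 5 (base 6). Lift 7: 40. −1: 39.
[2] 39 ≡ 5·7 + 4 (base 7). Lift 8: 44. −1: 43.
[3] 43 ≡ 5·8 + 3 (base 8). Lift 9: 48. −1: 47.
[4] 47 ≡ 5·9 + 2 (base 9). Lift 10: 52. −1: 51.
[5] 51 ≡ 5·10 + 1 (base 10). Lift 11: 56. −1: 55.
[6] 55 ≡ 5·11 (base 11). Lift 12: 60. −1: 59.
[7] 59 ≡ 4·12 + 11 (base 12). Lift 13: 63. −1: 62.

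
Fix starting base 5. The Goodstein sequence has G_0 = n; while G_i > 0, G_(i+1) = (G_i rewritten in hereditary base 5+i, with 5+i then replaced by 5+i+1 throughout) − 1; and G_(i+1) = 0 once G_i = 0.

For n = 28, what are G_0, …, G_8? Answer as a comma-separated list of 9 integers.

(0) 28|_5 = 5^2 + 3 ↦ 6^2 + 3|_6 = 39 ⇒ 38
(1) 38|_6 = 6^2 + 2 ↦ 7^2 + 2|_7 = 51 ⇒ 50
(2) 50|_7 = 7^2 + 1 ↦ 8^2 + 1|_8 = 65 ⇒ 64
(3) 64|_8 = 8^2 ↦ 9^2|_9 = 81 ⇒ 80
(4) 80|_9 = 8·9 + 8 ↦ 8·10 + 8|_10 = 88 ⇒ 87
(5) 87|_10 = 8·10 + 7 ↦ 8·11 + 7|_11 = 95 ⇒ 94
(6) 94|_11 = 8·11 + 6 ↦ 8·12 + 6|_12 = 102 ⇒ 101
(7) 101|_12 = 8·12 + 5 ↦ 8·13 + 5|_13 = 109 ⇒ 108

28, 38, 50, 64, 80, 87, 94, 101, 108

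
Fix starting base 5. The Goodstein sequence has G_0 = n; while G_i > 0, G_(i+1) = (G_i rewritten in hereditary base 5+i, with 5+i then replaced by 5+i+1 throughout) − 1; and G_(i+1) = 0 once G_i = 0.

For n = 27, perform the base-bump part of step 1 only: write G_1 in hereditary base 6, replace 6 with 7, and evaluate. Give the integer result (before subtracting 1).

G_0 = 27. HB_5(27) = 5^2 + 2. Bump = 38. G_1 = 37.
G_1 = 37. HB_6(37) = 6^2 + 1. Bump = 50. G_2 = 49.

50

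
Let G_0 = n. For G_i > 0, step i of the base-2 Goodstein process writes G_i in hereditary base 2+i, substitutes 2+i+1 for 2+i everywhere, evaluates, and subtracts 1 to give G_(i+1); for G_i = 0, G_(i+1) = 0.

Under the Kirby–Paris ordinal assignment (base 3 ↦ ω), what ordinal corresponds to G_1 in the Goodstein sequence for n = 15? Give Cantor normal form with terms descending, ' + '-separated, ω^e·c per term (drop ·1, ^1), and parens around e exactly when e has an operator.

ω^(ω + 1) + ω^ω + ω

G_0=15  [base 2] 2^(2 + 1) + 2^2 + 2 + 1  →[2↦3]→  3^(3 + 1) + 3^3 + 3 + 1 = 112  −1 ⇒ G_1=111
G_1=111  [base 3] 3^(3 + 1) + 3^3 + 3  →[3↦4]→  4^(4 + 1) + 4^4 + 4 = 1284  −1 ⇒ G_2=1283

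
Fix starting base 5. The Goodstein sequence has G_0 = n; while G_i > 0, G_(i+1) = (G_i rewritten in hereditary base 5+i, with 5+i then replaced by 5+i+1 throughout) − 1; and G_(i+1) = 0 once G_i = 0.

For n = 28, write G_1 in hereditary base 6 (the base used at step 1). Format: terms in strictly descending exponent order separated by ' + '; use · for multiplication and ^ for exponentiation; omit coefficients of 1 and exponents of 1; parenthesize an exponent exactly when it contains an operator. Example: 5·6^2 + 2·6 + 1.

step 0: 28 = 5^2 + 3; sub 6 for 5: 6^2 + 3; = 39; G_1 = 39−1 = 38
step 1: 38 = 6^2 + 2; sub 7 for 6: 7^2 + 2; = 51; G_2 = 51−1 = 50

6^2 + 2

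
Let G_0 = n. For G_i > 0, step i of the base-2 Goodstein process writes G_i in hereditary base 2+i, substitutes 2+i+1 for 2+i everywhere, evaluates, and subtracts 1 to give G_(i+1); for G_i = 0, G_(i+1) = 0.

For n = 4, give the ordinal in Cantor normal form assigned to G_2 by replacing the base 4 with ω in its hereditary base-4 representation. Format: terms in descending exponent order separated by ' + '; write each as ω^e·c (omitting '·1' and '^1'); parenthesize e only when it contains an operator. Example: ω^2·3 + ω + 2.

i=0: 4 = 2^2 (b=2); 2→3: 3^3 = 27; 27−1 = 26
i=1: 26 = 2·3^2 + 2·3 + 2 (b=3); 3→4: 2·4^2 + 2·4 + 2 = 42; 42−1 = 41

ω^2·2 + ω·2 + 1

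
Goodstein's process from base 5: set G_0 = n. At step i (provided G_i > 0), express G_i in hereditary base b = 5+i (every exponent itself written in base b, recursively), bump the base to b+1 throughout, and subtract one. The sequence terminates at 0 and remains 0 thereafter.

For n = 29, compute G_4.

81

G_0=29  [base 5] 5^2 + 4  →[5↦6]→  6^2 + 4 = 40  −1 ⇒ G_1=39
G_1=39  [base 6] 6^2 + 3  →[6↦7]→  7^2 + 3 = 52  −1 ⇒ G_2=51
G_2=51  [base 7] 7^2 + 2  →[7↦8]→  8^2 + 2 = 66  −1 ⇒ G_3=65
G_3=65  [base 8] 8^2 + 1  →[8↦9]→  9^2 + 1 = 82  −1 ⇒ G_4=81
G_4=81  [base 9] 9^2  →[9↦10]→  10^2 = 100  −1 ⇒ G_5=99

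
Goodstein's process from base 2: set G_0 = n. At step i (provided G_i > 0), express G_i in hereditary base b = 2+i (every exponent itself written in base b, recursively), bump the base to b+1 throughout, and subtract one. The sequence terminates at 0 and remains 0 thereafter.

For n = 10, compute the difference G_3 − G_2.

10 —HB2→ 2^(2 + 1) + 2 —bump→ 3^(3 + 1) + 3 = 84 —(−1)→ 83
83 —HB3→ 3^(3 + 1) + 2 —bump→ 4^(4 + 1) + 2 = 1026 —(−1)→ 1025
1025 —HB4→ 4^(4 + 1) + 1 —bump→ 5^(5 + 1) + 1 = 15626 —(−1)→ 15625

14600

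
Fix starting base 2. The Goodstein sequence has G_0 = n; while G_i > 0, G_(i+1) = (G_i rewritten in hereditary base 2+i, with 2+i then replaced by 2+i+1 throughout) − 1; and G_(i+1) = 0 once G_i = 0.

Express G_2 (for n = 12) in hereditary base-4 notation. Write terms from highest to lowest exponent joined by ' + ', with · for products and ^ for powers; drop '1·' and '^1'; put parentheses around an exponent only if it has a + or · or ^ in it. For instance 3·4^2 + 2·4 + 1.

4^(4 + 1) + 2·4^2 + 2·4 + 1

12 —HB2→ 2^(2 + 1) + 2^2 —bump→ 3^(3 + 1) + 3^3 = 108 —(−1)→ 107
107 —HB3→ 3^(3 + 1) + 2·3^2 + 2·3 + 2 —bump→ 4^(4 + 1) + 2·4^2 + 2·4 + 2 = 1066 —(−1)→ 1065
1065 —HB4→ 4^(4 + 1) + 2·4^2 + 2·4 + 1 —bump→ 5^(5 + 1) + 2·5^2 + 2·5 + 1 = 15686 —(−1)→ 15685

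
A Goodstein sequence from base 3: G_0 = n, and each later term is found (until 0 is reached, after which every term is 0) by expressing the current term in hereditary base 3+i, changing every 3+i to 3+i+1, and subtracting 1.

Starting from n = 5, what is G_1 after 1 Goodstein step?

G_0=5  [base 3] 3 + 2  →[3↦4]→  4 + 2 = 6  −1 ⇒ G_1=5
G_1=5  [base 4] 4 + 1  →[4↦5]→  5 + 1 = 6  −1 ⇒ G_2=5

5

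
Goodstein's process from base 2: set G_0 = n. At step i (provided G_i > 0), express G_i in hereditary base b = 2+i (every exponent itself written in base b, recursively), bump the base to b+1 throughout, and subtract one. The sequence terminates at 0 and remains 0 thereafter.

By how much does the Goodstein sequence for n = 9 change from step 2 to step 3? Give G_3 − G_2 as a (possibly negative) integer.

8819

base 2: 9 = 2^(2 + 1) + 1; at 3: 3^(3 + 1) + 1 = 82; next = 81
base 3: 81 = 3^(3 + 1); at 4: 4^(4 + 1) = 1024; next = 1023
base 4: 1023 = 3·4^4 + 3·4^3 + 3·4^2 + 3·4 + 3; at 5: 3·5^5 + 3·5^3 + 3·5^2 + 3·5 + 3 = 9843; next = 9842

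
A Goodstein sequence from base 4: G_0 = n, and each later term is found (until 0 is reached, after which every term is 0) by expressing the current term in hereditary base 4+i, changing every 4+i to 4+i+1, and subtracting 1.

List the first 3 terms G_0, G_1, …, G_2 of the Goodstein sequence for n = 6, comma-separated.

step 0: 6 = 4 + 2; sub 5 for 4: 5 + 2; = 7; G_1 = 7−1 = 6
step 1: 6 = 5 + 1; sub 6 for 5: 6 + 1; = 7; G_2 = 7−1 = 6

6, 6, 6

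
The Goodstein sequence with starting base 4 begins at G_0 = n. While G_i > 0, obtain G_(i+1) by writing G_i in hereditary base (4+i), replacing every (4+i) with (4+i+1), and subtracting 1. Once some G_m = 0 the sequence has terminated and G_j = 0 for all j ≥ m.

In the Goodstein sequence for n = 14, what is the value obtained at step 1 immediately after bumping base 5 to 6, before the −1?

(0) 14|_4 = 3·4 + 2 ↦ 3·5 + 2|_5 = 17 ⇒ 16
(1) 16|_5 = 3·5 + 1 ↦ 3·6 + 1|_6 = 19 ⇒ 18

19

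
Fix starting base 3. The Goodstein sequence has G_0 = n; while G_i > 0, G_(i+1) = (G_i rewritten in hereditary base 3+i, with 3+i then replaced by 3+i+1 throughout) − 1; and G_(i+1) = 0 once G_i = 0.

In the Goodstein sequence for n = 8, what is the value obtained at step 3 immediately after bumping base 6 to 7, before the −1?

[0] 8 ≡ 2·3 + 2 (base 3). Lift 4: 10. −1: 9.
[1] 9 ≡ 2·4 + 1 (base 4). Lift 5: 11. −1: 10.
[2] 10 ≡ 2·5 (base 5). Lift 6: 12. −1: 11.

12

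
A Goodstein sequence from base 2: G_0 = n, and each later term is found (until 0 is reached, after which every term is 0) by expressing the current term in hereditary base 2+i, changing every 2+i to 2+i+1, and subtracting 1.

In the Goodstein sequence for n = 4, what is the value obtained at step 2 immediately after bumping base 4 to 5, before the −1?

G_0 = 4. HB_2(4) = 2^2. Bump = 27. G_1 = 26.
G_1 = 26. HB_3(26) = 2·3^2 + 2·3 + 2. Bump = 42. G_2 = 41.
G_2 = 41. HB_4(41) = 2·4^2 + 2·4 + 1. Bump = 61. G_3 = 60.

61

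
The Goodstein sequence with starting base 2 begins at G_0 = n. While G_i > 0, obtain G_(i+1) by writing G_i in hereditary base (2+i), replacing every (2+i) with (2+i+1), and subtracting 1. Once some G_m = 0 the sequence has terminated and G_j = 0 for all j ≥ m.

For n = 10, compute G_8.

i=0: 10 = 2^(2 + 1) + 2 (b=2); 2→3: 3^(3 + 1) + 3 = 84; 84−1 = 83
i=1: 83 = 3^(3 + 1) + 2 (b=3); 3→4: 4^(4 + 1) + 2 = 1026; 1026−1 = 1025
i=2: 1025 = 4^(4 + 1) + 1 (b=4); 4→5: 5^(5 + 1) + 1 = 15626; 15626−1 = 15625
i=3: 15625 = 5^(5 + 1) (b=5); 5→6: 6^(6 + 1) = 279936; 279936−1 = 279935
i=4: 279935 = 5·6^6 + 5·6^5 + 5·6^4 + 5·6^3 + 5·6^2 + 5·6 + 5 (b=6); 6→7: 5·7^7 + 5·7^5 + 5·7^4 + 5·7^3 + 5·7^2 + 5·7 + 5 = 4215755; 4215755−1 = 4215754
i=5: 4215754 = 5·7^7 + 5·7^5 + 5·7^4 + 5·7^3 + 5·7^2 + 5·7 + 4 (b=7); 7→8: 5·8^8 + 5·8^5 + 5·8^4 + 5·8^3 + 5·8^2 + 5·8 + 4 = 84073324; 84073324−1 = 84073323
i=6: 84073323 = 5·8^8 + 5·8^5 + 5·8^4 + 5·8^3 + 5·8^2 + 5·8 + 3 (b=8); 8→9: 5·9^9 + 5·9^5 + 5·9^4 + 5·9^3 + 5·9^2 + 5·9 + 3 = 1937434593; 1937434593−1 = 1937434592
i=7: 1937434592 = 5·9^9 + 5·9^5 + 5·9^4 + 5·9^3 + 5·9^2 + 5·9 + 2 (b=9); 9→10: 5·10^10 + 5·10^5 + 5·10^4 + 5·10^3 + 5·10^2 + 5·10 + 2 = 50000555552; 50000555552−1 = 50000555551
i=8: 50000555551 = 5·10^10 + 5·10^5 + 5·10^4 + 5·10^3 + 5·10^2 + 5·10 + 1 (b=10); 10→11: 5·11^11 + 5·11^5 + 5·11^4 + 5·11^3 + 5·11^2 + 5·11 + 1 = 1426559238831; 1426559238831−1 = 1426559238830

50000555551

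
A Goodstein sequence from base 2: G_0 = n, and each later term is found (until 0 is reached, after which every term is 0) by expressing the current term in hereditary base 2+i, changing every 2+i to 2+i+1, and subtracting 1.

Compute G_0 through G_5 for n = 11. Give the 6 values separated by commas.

11, 84, 1027, 15627, 279937, 5764801

G_0 = 11. HB_2(11) = 2^(2 + 1) + 2 + 1. Bump = 85. G_1 = 84.
G_1 = 84. HB_3(84) = 3^(3 + 1) + 3. Bump = 1028. G_2 = 1027.
G_2 = 1027. HB_4(1027) = 4^(4 + 1) + 3. Bump = 15628. G_3 = 15627.
G_3 = 15627. HB_5(15627) = 5^(5 + 1) + 2. Bump = 279938. G_4 = 279937.
G_4 = 279937. HB_6(279937) = 6^(6 + 1) + 1. Bump = 5764802. G_5 = 5764801.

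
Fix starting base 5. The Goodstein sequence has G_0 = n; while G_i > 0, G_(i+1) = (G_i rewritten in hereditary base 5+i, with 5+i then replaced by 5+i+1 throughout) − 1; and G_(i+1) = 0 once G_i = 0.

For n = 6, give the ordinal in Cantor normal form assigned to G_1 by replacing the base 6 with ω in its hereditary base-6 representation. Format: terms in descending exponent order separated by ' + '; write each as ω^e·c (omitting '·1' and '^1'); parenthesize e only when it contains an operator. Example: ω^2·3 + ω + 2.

G_0 = 6. HB_5(6) = 5 + 1. Bump = 7. G_1 = 6.
G_1 = 6. HB_6(6) = 6. Bump = 7. G_2 = 6.

ω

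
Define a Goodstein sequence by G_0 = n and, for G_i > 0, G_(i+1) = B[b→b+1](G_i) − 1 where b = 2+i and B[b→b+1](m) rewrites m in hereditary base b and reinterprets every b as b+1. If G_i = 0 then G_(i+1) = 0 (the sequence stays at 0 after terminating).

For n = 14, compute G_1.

G_0 = 14. HB_2(14) = 2^(2 + 1) + 2^2 + 2. Bump = 111. G_1 = 110.
G_1 = 110. HB_3(110) = 3^(3 + 1) + 3^3 + 2. Bump = 1282. G_2 = 1281.

110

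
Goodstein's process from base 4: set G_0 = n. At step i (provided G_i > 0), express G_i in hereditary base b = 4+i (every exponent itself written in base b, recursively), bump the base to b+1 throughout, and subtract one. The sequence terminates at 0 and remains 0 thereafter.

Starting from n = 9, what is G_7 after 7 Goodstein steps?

11

base 4: 9 = 2·4 + 1; at 5: 2·5 + 1 = 11; next = 10
base 5: 10 = 2·5; at 6: 2·6 = 12; next = 11
base 6: 11 = 6 + 5; at 7: 7 + 5 = 12; next = 11
base 7: 11 = 7 + 4; at 8: 8 + 4 = 12; next = 11
base 8: 11 = 8 + 3; at 9: 9 + 3 = 12; next = 11
base 9: 11 = 9 + 2; at 10: 10 + 2 = 12; next = 11
base 10: 11 = 10 + 1; at 11: 11 + 1 = 12; next = 11
base 11: 11 = 11; at 12: 12 = 12; next = 11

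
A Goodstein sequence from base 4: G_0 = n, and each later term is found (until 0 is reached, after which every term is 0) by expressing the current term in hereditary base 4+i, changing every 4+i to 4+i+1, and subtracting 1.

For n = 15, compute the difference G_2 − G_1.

base 4: 15 = 3·4 + 3; at 5: 3·5 + 3 = 18; next = 17
base 5: 17 = 3·5 + 2; at 6: 3·6 + 2 = 20; next = 19

2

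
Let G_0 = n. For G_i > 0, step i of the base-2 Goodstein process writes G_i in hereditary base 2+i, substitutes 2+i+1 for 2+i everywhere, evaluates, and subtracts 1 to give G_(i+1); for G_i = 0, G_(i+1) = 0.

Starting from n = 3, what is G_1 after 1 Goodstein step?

G_0 = 3. HB_2(3) = 2 + 1. Bump = 4. G_1 = 3.
G_1 = 3. HB_3(3) = 3. Bump = 4. G_2 = 3.

3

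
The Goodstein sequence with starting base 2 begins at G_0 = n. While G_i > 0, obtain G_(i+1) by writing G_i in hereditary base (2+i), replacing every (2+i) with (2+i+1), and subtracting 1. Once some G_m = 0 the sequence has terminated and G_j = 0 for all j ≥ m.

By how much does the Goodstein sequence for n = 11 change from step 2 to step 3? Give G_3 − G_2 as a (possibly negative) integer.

14600

G_0=11  [base 2] 2^(2 + 1) + 2 + 1  →[2↦3]→  3^(3 + 1) + 3 + 1 = 85  −1 ⇒ G_1=84
G_1=84  [base 3] 3^(3 + 1) + 3  →[3↦4]→  4^(4 + 1) + 4 = 1028  −1 ⇒ G_2=1027
G_2=1027  [base 4] 4^(4 + 1) + 3  →[4↦5]→  5^(5 + 1) + 3 = 15628  −1 ⇒ G_3=15627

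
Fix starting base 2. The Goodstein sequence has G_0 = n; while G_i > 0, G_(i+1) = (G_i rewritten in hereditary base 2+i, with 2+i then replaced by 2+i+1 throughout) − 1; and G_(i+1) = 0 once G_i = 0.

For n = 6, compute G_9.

G_0=6  [base 2] 2^2 + 2  →[2↦3]→  3^3 + 3 = 30  −1 ⇒ G_1=29
G_1=29  [base 3] 3^3 + 2  →[3↦4]→  4^4 + 2 = 258  −1 ⇒ G_2=257
G_2=257  [base 4] 4^4 + 1  →[4↦5]→  5^5 + 1 = 3126  −1 ⇒ G_3=3125
G_3=3125  [base 5] 5^5  →[5↦6]→  6^6 = 46656  −1 ⇒ G_4=46655
G_4=46655  [base 6] 5·6^5 + 5·6^4 + 5·6^3 + 5·6^2 + 5·6 + 5  →[6↦7]→  5·7^5 + 5·7^4 + 5·7^3 + 5·7^2 + 5·7 + 5 = 98040  −1 ⇒ G_5=98039
G_5=98039  [base 7] 5·7^5 + 5·7^4 + 5·7^3 + 5·7^2 + 5·7 + 4  →[7↦8]→  5·8^5 + 5·8^4 + 5·8^3 + 5·8^2 + 5·8 + 4 = 187244  −1 ⇒ G_6=187243
G_6=187243  [base 8] 5·8^5 + 5·8^4 + 5·8^3 + 5·8^2 + 5·8 + 3  →[8↦9]→  5·9^5 + 5·9^4 + 5·9^3 + 5·9^2 + 5·9 + 3 = 332148  −1 ⇒ G_7=332147
G_7=332147  [base 9] 5·9^5 + 5·9^4 + 5·9^3 + 5·9^2 + 5·9 + 2  →[9↦10]→  5·10^5 + 5·10^4 + 5·10^3 + 5·10^2 + 5·10 + 2 = 555552  −1 ⇒ G_8=555551
G_8=555551  [base 10] 5·10^5 + 5·10^4 + 5·10^3 + 5·10^2 + 5·10 + 1  →[10↦11]→  5·11^5 + 5·11^4 + 5·11^3 + 5·11^2 + 5·11 + 1 = 885776  −1 ⇒ G_9=885775

885775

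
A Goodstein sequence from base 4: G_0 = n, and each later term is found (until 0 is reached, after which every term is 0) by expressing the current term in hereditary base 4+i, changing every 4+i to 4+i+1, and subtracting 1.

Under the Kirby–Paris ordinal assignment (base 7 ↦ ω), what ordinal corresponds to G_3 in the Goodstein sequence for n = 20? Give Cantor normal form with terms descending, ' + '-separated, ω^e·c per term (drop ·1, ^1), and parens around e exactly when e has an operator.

G_0 = 20. HB_4(20) = 4^2 + 4. Bump = 30. G_1 = 29.
G_1 = 29. HB_5(29) = 5^2 + 4. Bump = 40. G_2 = 39.
G_2 = 39. HB_6(39) = 6^2 + 3. Bump = 52. G_3 = 51.
G_3 = 51. HB_7(51) = 7^2 + 2. Bump = 66. G_4 = 65.

ω^2 + 2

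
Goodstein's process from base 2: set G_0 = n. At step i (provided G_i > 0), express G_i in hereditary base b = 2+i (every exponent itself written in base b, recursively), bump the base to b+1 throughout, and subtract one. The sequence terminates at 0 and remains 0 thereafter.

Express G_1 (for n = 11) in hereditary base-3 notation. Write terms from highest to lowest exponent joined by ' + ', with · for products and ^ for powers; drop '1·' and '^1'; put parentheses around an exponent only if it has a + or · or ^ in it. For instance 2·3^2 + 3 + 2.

step 0: 11 = 2^(2 + 1) + 2 + 1; sub 3 for 2: 3^(3 + 1) + 3 + 1; = 85; G_1 = 85−1 = 84
step 1: 84 = 3^(3 + 1) + 3; sub 4 for 3: 4^(4 + 1) + 4; = 1028; G_2 = 1028−1 = 1027

3^(3 + 1) + 3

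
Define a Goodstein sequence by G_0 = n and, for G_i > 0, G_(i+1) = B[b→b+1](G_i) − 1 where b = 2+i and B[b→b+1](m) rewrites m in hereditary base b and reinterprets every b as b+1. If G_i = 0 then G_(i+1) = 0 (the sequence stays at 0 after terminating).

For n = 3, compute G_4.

G_0=3  [base 2] 2 + 1  →[2↦3]→  3 + 1 = 4  −1 ⇒ G_1=3
G_1=3  [base 3] 3  →[3↦4]→  4 = 4  −1 ⇒ G_2=3
G_2=3  [base 4] 3  →[4↦5]→  3 = 3  −1 ⇒ G_3=2
G_3=2  [base 5] 2  →[5↦6]→  2 = 2  −1 ⇒ G_4=1

1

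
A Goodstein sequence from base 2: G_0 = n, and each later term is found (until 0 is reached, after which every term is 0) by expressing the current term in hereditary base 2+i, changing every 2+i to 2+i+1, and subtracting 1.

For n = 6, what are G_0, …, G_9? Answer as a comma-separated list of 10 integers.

G_0 = 6. HB_2(6) = 2^2 + 2. Bump = 30. G_1 = 29.
G_1 = 29. HB_3(29) = 3^3 + 2. Bump = 258. G_2 = 257.
G_2 = 257. HB_4(257) = 4^4 + 1. Bump = 3126. G_3 = 3125.
G_3 = 3125. HB_5(3125) = 5^5. Bump = 46656. G_4 = 46655.
G_4 = 46655. HB_6(46655) = 5·6^5 + 5·6^4 + 5·6^3 + 5·6^2 + 5·6 + 5. Bump = 98040. G_5 = 98039.
G_5 = 98039. HB_7(98039) = 5·7^5 + 5·7^4 + 5·7^3 + 5·7^2 + 5·7 + 4. Bump = 187244. G_6 = 187243.
G_6 = 187243. HB_8(187243) = 5·8^5 + 5·8^4 + 5·8^3 + 5·8^2 + 5·8 + 3. Bump = 332148. G_7 = 332147.
G_7 = 332147. HB_9(332147) = 5·9^5 + 5·9^4 + 5·9^3 + 5·9^2 + 5·9 + 2. Bump = 555552. G_8 = 555551.
G_8 = 555551. HB_10(555551) = 5·10^5 + 5·10^4 + 5·10^3 + 5·10^2 + 5·10 + 1. Bump = 885776. G_9 = 885775.

6, 29, 257, 3125, 46655, 98039, 187243, 332147, 555551, 885775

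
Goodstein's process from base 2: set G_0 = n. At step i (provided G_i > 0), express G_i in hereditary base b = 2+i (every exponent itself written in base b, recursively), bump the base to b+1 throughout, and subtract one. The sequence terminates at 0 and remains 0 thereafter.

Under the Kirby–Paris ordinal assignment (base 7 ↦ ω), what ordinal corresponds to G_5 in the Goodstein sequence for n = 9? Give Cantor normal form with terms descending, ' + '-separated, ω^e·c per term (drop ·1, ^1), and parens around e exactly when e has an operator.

(0) 9|_2 = 2^(2 + 1) + 1 ↦ 3^(3 + 1) + 1|_3 = 82 ⇒ 81
(1) 81|_3 = 3^(3 + 1) ↦ 4^(4 + 1)|_4 = 1024 ⇒ 1023
(2) 1023|_4 = 3·4^4 + 3·4^3 + 3·4^2 + 3·4 + 3 ↦ 3·5^5 + 3·5^3 + 3·5^2 + 3·5 + 3|_5 = 9843 ⇒ 9842
(3) 9842|_5 = 3·5^5 + 3·5^3 + 3·5^2 + 3·5 + 2 ↦ 3·6^6 + 3·6^3 + 3·6^2 + 3·6 + 2|_6 = 140744 ⇒ 140743
(4) 140743|_6 = 3·6^6 + 3·6^3 + 3·6^2 + 3·6 + 1 ↦ 3·7^7 + 3·7^3 + 3·7^2 + 3·7 + 1|_7 = 2471827 ⇒ 2471826
(5) 2471826|_7 = 3·7^7 + 3·7^3 + 3·7^2 + 3·7 ↦ 3·8^8 + 3·8^3 + 3·8^2 + 3·8|_8 = 50333400 ⇒ 50333399

ω^ω·3 + ω^3·3 + ω^2·3 + ω·3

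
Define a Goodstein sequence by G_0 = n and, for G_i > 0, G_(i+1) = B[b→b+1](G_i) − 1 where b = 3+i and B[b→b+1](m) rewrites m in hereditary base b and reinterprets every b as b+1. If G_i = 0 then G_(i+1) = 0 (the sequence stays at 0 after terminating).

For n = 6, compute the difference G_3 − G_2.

0

(0) 6|_3 = 2·3 ↦ 2·4|_4 = 8 ⇒ 7
(1) 7|_4 = 4 + 3 ↦ 5 + 3|_5 = 8 ⇒ 7
(2) 7|_5 = 5 + 2 ↦ 6 + 2|_6 = 8 ⇒ 7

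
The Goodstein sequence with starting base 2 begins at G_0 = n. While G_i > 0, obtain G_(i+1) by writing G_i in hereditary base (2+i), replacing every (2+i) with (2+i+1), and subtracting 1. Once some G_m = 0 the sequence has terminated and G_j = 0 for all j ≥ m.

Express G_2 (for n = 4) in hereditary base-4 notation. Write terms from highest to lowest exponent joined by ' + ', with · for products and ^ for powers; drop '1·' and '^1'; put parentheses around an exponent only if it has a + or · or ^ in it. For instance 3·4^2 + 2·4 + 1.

2·4^2 + 2·4 + 1

base 2: 4 = 2^2; at 3: 3^3 = 27; next = 26
base 3: 26 = 2·3^2 + 2·3 + 2; at 4: 2·4^2 + 2·4 + 2 = 42; next = 41
base 4: 41 = 2·4^2 + 2·4 + 1; at 5: 2·5^2 + 2·5 + 1 = 61; next = 60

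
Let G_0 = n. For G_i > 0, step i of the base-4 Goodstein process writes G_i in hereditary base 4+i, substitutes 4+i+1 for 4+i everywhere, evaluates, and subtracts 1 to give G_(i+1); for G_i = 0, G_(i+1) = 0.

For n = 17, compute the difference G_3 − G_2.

i=0: 17 = 4^2 + 1 (b=4); 4→5: 5^2 + 1 = 26; 26−1 = 25
i=1: 25 = 5^2 (b=5); 5→6: 6^2 = 36; 36−1 = 35
i=2: 35 = 5·6 + 5 (b=6); 6→7: 5·7 + 5 = 40; 40−1 = 39

4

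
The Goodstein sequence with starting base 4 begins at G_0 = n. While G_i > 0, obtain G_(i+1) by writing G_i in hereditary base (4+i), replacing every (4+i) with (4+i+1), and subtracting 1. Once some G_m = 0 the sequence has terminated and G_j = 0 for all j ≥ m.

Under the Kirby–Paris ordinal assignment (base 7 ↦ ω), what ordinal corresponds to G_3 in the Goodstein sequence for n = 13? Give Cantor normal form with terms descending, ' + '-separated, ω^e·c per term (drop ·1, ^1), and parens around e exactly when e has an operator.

(0) 13|_4 = 3·4 + 1 ↦ 3·5 + 1|_5 = 16 ⇒ 15
(1) 15|_5 = 3·5 ↦ 3·6|_6 = 18 ⇒ 17
(2) 17|_6 = 2·6 + 5 ↦ 2·7 + 5|_7 = 19 ⇒ 18

ω·2 + 4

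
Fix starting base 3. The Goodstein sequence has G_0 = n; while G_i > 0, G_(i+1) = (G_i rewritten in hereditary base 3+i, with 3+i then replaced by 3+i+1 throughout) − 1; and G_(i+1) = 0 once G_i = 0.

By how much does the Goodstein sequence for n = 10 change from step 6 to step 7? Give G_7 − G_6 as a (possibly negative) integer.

i=0: 10 = 3^2 + 1 (b=3); 3→4: 4^2 + 1 = 17; 17−1 = 16
i=1: 16 = 4^2 (b=4); 4→5: 5^2 = 25; 25−1 = 24
i=2: 24 = 4·5 + 4 (b=5); 5→6: 4·6 + 4 = 28; 28−1 = 27
i=3: 27 = 4·6 + 3 (b=6); 6→7: 4·7 + 3 = 31; 31−1 = 30
i=4: 30 = 4·7 + 2 (b=7); 7→8: 4·8 + 2 = 34; 34−1 = 33
i=5: 33 = 4·8 + 1 (b=8); 8→9: 4·9 + 1 = 37; 37−1 = 36
i=6: 36 = 4·9 (b=9); 9→10: 4·10 = 40; 40−1 = 39

3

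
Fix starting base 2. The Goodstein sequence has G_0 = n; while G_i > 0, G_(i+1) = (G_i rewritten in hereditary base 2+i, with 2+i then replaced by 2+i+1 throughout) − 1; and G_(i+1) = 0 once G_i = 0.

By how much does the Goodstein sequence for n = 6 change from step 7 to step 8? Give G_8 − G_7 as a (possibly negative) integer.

step 0: 6 = 2^2 + 2; sub 3 for 2: 3^3 + 3; = 30; G_1 = 30−1 = 29
step 1: 29 = 3^3 + 2; sub 4 for 3: 4^4 + 2; = 258; G_2 = 258−1 = 257
step 2: 257 = 4^4 + 1; sub 5 for 4: 5^5 + 1; = 3126; G_3 = 3126−1 = 3125
step 3: 3125 = 5^5; sub 6 for 5: 6^6; = 46656; G_4 = 46656−1 = 46655
step 4: 46655 = 5·6^5 + 5·6^4 + 5·6^3 + 5·6^2 + 5·6 + 5; sub 7 for 6: 5·7^5 + 5·7^4 + 5·7^3 + 5·7^2 + 5·7 + 5; = 98040; G_5 = 98040−1 = 98039
step 5: 98039 = 5·7^5 + 5·7^4 + 5·7^3 + 5·7^2 + 5·7 + 4; sub 8 for 7: 5·8^5 + 5·8^4 + 5·8^3 + 5·8^2 + 5·8 + 4; = 187244; G_6 = 187244−1 = 187243
step 6: 187243 = 5·8^5 + 5·8^4 + 5·8^3 + 5·8^2 + 5·8 + 3; sub 9 for 8: 5·9^5 + 5·9^4 + 5·9^3 + 5·9^2 + 5·9 + 3; = 332148; G_7 = 332148−1 = 332147
step 7: 332147 = 5·9^5 + 5·9^4 + 5·9^3 + 5·9^2 + 5·9 + 2; sub 10 for 9: 5·10^5 + 5·10^4 + 5·10^3 + 5·10^2 + 5·10 + 2; = 555552; G_8 = 555552−1 = 555551

223404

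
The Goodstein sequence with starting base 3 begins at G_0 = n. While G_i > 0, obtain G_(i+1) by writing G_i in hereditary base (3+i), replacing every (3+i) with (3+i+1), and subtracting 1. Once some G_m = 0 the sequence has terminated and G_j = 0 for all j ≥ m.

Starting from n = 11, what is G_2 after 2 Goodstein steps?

G_0=11  [base 3] 3^2 + 2  →[3↦4]→  4^2 + 2 = 18  −1 ⇒ G_1=17
G_1=17  [base 4] 4^2 + 1  →[4↦5]→  5^2 + 1 = 26  −1 ⇒ G_2=25
G_2=25  [base 5] 5^2  →[5↦6]→  6^2 = 36  −1 ⇒ G_3=35

25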